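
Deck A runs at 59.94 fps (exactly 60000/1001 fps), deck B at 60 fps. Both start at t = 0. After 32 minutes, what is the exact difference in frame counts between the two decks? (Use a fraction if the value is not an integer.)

32 min = 1920 s.
A emits 60000/1001 × 1920 = 115200000/1001 frames; B emits 60 × 1920 = 115200.
Difference = 115200/1001 frames (≈ 115.0849); B is ahead of A.

115200/1001 frames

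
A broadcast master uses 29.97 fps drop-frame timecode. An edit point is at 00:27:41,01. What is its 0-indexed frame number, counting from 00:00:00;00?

Complete 10-minute blocks: 2, each 17982 frames → 35964.
Remaining 7 whole minutes in the current block: 1800 + 6 × 1798 = 12588 frames.
Within the current minute: 41 × 30 + 1 − 2 = 1229 (labels ;00/;01 skipped at this minute). Total = 35964 + 12588 + 1229 = 49781.

49781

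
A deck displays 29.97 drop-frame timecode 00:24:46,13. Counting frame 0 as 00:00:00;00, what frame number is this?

As if non-drop at 30 labels/s: (0 × 3600 + 24 × 60 + 46) × 30 + 13 = 44593.
Minute boundaries passed: 24; those not divisible by 10: 24 − 2 = 22; dropped labels = 2 × 22 = 44.
Actual frame index = 44593 − 44 = 44549.

44549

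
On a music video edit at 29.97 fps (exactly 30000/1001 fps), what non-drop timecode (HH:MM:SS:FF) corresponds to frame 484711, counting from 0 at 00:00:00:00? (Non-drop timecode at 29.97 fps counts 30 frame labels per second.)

04:29:17:01

484711 ÷ 30 = 16157 full seconds, remainder 1 frame.
16157 s = 4 h 29 min 17 s.
Timecode: 04:29:17:01.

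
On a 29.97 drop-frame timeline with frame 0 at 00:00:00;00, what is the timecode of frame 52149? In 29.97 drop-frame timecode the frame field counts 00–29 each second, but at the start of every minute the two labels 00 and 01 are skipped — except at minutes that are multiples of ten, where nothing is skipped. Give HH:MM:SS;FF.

Each 10-minute DF block holds 10 × 60 × 30 − 9 × 2 = 17982 frames. 52149 ÷ 17982 → 2 full blocks, remainder 16185.
Within the partial block the first minute is 1800 frames and each further minute 1798, so 9 further minute boundaries passed. Total skipped labels = 18 × 2 + 2 × 9 = 54.
Non-drop label index = 52149 + 54 = 52203; at 30 labels/s that is 00:29:00:03, i.e. DF 00:29:00;03.

00:29:00;03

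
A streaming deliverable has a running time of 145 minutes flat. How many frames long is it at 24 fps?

208800 frames

145 min = 8700 s.
Frames = 8700 × 24 = 208800.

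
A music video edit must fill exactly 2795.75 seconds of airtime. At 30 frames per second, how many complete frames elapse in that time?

83872 frames

Frames = 2795.75 × 30 = 167745/2 ≈ 83872.5000.
Complete frames: 83872.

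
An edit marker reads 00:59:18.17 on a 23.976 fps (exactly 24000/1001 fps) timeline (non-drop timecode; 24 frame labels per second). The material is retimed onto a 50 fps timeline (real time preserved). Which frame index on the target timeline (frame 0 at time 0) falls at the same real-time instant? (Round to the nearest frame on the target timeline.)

frame 178113

Source frame index: (0×3600 + 59×60 + 18) × 24 + 17 = 85409.
Real time: 85409 / (24000/1001) = 85494409/24000 s.
Target frame: (85494409/24000) × (50) = 85494409/480 ≈ 178113.352 → 178113.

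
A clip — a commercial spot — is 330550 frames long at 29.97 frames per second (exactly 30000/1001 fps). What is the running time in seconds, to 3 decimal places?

Running time = 330550 × 1001/30000 = 6617611/600 s ≈ 11029.352 s.

11029.352 seconds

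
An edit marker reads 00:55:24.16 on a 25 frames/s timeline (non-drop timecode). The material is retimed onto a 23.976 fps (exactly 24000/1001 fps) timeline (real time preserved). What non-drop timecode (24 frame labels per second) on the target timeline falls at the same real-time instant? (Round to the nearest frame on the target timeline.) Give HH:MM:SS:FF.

00:55:21:08

Source frame index: (0×3600 + 55×60 + 24) × 25 + 16 = 83116.
Real time: 83116 / (25) = 83116/25 s.
Target frame: (83116/25) × (24000/1001) = 7253760/91 ≈ 79711.648 → 79712.
At 24 labels/s: frame 79712 → 00:55:21:08.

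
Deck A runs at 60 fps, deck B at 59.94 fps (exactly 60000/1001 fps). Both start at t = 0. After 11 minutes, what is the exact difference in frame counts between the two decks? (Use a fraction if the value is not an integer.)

11 min = 660 s.
A emits 60 × 660 = 39600 frames; B emits 60000/1001 × 660 = 3600000/91.
Difference = 3600/91 frames (≈ 39.5604); B is behind A.

3600/91 frames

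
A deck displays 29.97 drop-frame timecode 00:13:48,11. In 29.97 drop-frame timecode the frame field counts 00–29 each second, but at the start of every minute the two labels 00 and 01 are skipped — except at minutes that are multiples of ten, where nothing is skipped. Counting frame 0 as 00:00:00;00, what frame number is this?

As if non-drop at 30 labels/s: (0 × 3600 + 13 × 60 + 48) × 30 + 11 = 24851.
Minute boundaries passed: 13; those not divisible by 10: 13 − 1 = 12; dropped labels = 2 × 12 = 24.
Actual frame index = 24851 − 24 = 24827.

24827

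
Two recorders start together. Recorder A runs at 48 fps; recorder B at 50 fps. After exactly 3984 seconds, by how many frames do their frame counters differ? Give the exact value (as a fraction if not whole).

A emits 48 × 3984 = 191232 frames; B emits 50 × 3984 = 199200.
Difference = 7968 frames; B is ahead of A.

7968 frames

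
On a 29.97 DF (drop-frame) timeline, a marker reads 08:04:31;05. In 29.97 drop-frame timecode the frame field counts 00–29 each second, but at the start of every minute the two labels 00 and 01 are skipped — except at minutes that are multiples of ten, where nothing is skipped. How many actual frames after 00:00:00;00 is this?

Complete 10-minute blocks: 48, each 17982 frames → 863136.
Remaining 4 whole minutes in the current block: 1800 + 3 × 1798 = 7194 frames.
Within the current minute: 31 × 30 + 5 − 2 = 933 (labels ;00/;01 skipped at this minute). Total = 863136 + 7194 + 933 = 871263.

871263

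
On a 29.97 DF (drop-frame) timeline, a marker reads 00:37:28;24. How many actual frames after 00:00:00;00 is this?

67396

Complete 10-minute blocks: 3, each 17982 frames → 53946.
Remaining 7 whole minutes in the current block: 1800 + 6 × 1798 = 12588 frames.
Within the current minute: 28 × 30 + 24 − 2 = 862 (labels ;00/;01 skipped at this minute). Total = 53946 + 12588 + 862 = 67396.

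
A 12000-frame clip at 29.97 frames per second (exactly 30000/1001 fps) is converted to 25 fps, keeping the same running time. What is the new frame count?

Target frames = source frames × (target rate / source rate) = 12000 × (25)/(30000/1001) = 12000 × 1001/1200 = 10010.

10010 frames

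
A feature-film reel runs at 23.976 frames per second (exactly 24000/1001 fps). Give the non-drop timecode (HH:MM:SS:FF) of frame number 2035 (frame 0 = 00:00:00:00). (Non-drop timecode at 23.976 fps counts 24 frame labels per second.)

2035 ÷ 24 = 84 full seconds, remainder 19 frames.
84 s = 0 h 1 min 24 s.
Timecode: 00:01:24:19.

00:01:24:19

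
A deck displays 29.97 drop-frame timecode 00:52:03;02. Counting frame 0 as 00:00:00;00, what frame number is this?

As if non-drop at 30 labels/s: (0 × 3600 + 52 × 60 + 3) × 30 + 2 = 93692.
Minute boundaries passed: 52; those not divisible by 10: 52 − 5 = 47; dropped labels = 2 × 47 = 94.
Actual frame index = 93692 − 94 = 93598.

93598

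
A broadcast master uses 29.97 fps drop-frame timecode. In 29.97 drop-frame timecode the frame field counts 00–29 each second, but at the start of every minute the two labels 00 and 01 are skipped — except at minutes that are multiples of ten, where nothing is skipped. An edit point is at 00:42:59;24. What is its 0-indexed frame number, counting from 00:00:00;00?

Complete 10-minute blocks: 4, each 17982 frames → 71928.
Remaining 2 whole minutes in the current block: 1800 + 1 × 1798 = 3598 frames.
Within the current minute: 59 × 30 + 24 − 2 = 1792 (labels ;00/;01 skipped at this minute). Total = 71928 + 3598 + 1792 = 77318.

77318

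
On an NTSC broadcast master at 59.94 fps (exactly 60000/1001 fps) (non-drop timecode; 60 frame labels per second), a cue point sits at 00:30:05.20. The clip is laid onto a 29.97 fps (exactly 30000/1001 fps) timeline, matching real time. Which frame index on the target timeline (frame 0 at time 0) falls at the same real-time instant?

frame 54160

Source frame index: (0×3600 + 30×60 + 5) × 60 + 20 = 108320.
Real time: 108320 / (60000/1001) = 677677/375 s.
Target frame: (677677/375) × (30000/1001) = 54160.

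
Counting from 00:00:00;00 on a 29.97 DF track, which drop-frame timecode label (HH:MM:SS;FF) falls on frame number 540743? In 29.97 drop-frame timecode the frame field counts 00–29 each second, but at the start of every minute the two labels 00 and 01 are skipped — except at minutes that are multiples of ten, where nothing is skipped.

05:00:42;23

Ten DF minutes hold 17982 frames, so frame 540743 lies in block 30 (frames 539460–557441) with 1283 frames into that block.
The block's first minute is 1800 frames and the rest 1798 each; 1283 frames reaches minute 0, so 30 × 18 + 0 × 2 = 540 labels have been skipped so far.
Adding those back, label number 540743 + 540 = 541283 at 30 labels/s is 18042 s + 23 f = 5 h 0 min 42 s frame 23, i.e. 05:00:42;23.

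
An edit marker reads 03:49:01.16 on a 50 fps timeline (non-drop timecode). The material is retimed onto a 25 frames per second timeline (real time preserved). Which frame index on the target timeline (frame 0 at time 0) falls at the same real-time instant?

Source frame index: (3×3600 + 49×60 + 1) × 50 + 16 = 687066.
Real time: 687066 / (50) = 343533/25 s.
Target frame: (343533/25) × (25) = 343533.

frame 343533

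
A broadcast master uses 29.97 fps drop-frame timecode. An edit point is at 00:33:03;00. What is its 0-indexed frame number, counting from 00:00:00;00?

As if non-drop at 30 labels/s: (0 × 3600 + 33 × 60 + 3) × 30 + 0 = 59490.
Minute boundaries passed: 33; those not divisible by 10: 33 − 3 = 30; dropped labels = 2 × 30 = 60.
Actual frame index = 59490 − 60 = 59430.

59430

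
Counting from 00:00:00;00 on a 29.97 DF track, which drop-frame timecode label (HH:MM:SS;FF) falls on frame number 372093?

Ten DF minutes hold 17982 frames, so frame 372093 lies in block 20 (frames 359640–377621) with 12453 frames into that block.
The block's first minute is 1800 frames and the rest 1798 each; 12453 frames reaches minute 6, so 20 × 18 + 6 × 2 = 372 labels have been skipped so far.
Adding those back, label number 372093 + 372 = 372465 at 30 labels/s is 12415 s + 15 f = 3 h 26 min 55 s frame 15, i.e. 03:26:55;15.

03:26:55;15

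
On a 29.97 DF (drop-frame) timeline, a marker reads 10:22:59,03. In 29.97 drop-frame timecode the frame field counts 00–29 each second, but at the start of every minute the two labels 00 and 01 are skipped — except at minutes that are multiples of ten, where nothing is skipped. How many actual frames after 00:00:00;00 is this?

1120253

As if non-drop at 30 labels/s: (10 × 3600 + 22 × 60 + 59) × 30 + 3 = 1121373.
Minute boundaries passed: 622; those not divisible by 10: 622 − 62 = 560; dropped labels = 2 × 560 = 1120.
Actual frame index = 1121373 − 1120 = 1120253.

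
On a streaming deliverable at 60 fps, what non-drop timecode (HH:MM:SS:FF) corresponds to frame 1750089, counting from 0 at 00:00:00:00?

1750089 ÷ 60 = 29168 full seconds, remainder 9 frames.
29168 s = 8 h 6 min 8 s.
Timecode: 08:06:08:09.

08:06:08:09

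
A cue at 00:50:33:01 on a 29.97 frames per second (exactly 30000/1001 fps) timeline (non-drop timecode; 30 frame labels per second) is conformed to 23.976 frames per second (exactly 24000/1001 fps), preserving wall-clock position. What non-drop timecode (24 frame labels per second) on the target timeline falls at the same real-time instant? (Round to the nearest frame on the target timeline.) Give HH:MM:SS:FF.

Source frame index: (0×3600 + 50×60 + 33) × 30 + 1 = 90991.
Real time: 90991 / (30000/1001) = 91081991/30000 s.
Target frame: (91081991/30000) × (24000/1001) = 363964/5 ≈ 72792.800 → 72793.
At 24 labels/s: frame 72793 → 00:50:33:01.

00:50:33:01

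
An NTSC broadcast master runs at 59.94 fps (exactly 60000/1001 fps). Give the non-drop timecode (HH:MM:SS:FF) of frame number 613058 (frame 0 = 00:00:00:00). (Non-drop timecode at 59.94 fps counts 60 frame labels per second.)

02:50:17:38

613058 ÷ 60 = 10217 full seconds, remainder 38 frames.
10217 s = 2 h 50 min 17 s.
Timecode: 02:50:17:38.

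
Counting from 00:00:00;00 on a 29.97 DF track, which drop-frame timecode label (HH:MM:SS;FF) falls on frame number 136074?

Each 10-minute DF block holds 10 × 60 × 30 − 9 × 2 = 17982 frames. 136074 ÷ 17982 → 7 full blocks, remainder 10200.
Within the partial block the first minute is 1800 frames and each further minute 1798, so 5 further minute boundaries passed. Total skipped labels = 18 × 7 + 2 × 5 = 136.
Non-drop label index = 136074 + 136 = 136210; at 30 labels/s that is 01:15:40:10, i.e. DF 01:15:40;10.

01:15:40;10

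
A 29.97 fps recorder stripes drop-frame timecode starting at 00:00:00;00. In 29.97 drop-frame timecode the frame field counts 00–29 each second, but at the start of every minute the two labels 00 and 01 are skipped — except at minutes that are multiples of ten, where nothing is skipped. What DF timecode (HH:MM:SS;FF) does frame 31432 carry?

Ten DF minutes hold 17982 frames, so frame 31432 lies in block 1 (frames 17982–35963) with 13450 frames into that block.
The block's first minute is 1800 frames and the rest 1798 each; 13450 frames reaches minute 7, so 1 × 18 + 7 × 2 = 32 labels have been skipped so far.
Adding those back, label number 31432 + 32 = 31464 at 30 labels/s is 1048 s + 24 f = 0 h 17 min 28 s frame 24, i.e. 00:17:28;24.

00:17:28;24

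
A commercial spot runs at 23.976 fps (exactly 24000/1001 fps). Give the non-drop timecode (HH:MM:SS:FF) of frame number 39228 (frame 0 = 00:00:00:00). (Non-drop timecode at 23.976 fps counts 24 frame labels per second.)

00:27:14:12

39228 ÷ 24 = 1634 full seconds, remainder 12 frames.
1634 s = 0 h 27 min 14 s.
Timecode: 00:27:14:12.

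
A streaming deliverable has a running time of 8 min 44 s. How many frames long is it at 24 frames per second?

12576 frames

8 min 44 s = 524 s.
Frames = 524 × 24 = 12576.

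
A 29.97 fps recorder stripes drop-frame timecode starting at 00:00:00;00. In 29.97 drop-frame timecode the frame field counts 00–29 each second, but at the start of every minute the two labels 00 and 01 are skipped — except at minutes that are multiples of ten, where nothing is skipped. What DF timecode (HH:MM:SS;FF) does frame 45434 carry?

00:25:16;00

Ten DF minutes hold 17982 frames, so frame 45434 lies in block 2 (frames 35964–53945) with 9470 frames into that block.
The block's first minute is 1800 frames and the rest 1798 each; 9470 frames reaches minute 5, so 2 × 18 + 5 × 2 = 46 labels have been skipped so far.
Adding those back, label number 45434 + 46 = 45480 at 30 labels/s is 1516 s + 0 f = 0 h 25 min 16 s frame 0, i.e. 00:25:16;00.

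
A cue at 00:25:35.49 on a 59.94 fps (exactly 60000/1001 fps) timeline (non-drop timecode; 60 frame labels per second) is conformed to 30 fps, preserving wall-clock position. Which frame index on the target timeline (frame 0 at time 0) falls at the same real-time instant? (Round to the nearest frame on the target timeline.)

frame 46121

Source frame index: (0×3600 + 25×60 + 35) × 60 + 49 = 92149.
Real time: 92149 / (60000/1001) = 92241149/60000 s.
Target frame: (92241149/60000) × (30) = 92241149/2000 ≈ 46120.575 → 46121.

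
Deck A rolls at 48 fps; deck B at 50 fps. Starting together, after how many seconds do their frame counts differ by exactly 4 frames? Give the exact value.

2 seconds

The gap grows by |50 − 48| = 2 frames per second.
Time for a 4-frame gap: 4 ÷ (2) = 2 s.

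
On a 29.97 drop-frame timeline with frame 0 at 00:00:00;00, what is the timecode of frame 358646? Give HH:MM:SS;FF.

Each 10-minute DF block holds 10 × 60 × 30 − 9 × 2 = 17982 frames. 358646 ÷ 17982 → 19 full blocks, remainder 16988.
Within the partial block the first minute is 1800 frames and each further minute 1798, so 9 further minute boundaries passed. Total skipped labels = 18 × 19 + 2 × 9 = 360.
Non-drop label index = 358646 + 360 = 359006; at 30 labels/s that is 03:19:26:26, i.e. DF 03:19:26;26.

03:19:26;26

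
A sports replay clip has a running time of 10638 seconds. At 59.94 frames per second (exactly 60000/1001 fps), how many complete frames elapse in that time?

637642 frames

Frames = 10638 × 60000/1001 = 638280000/1001 ≈ 637642.3576.
Complete frames: 637642.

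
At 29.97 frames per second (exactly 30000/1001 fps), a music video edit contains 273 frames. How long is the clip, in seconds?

Running time = 273 / (30000/1001) = 9.1091 s.

9.1091 seconds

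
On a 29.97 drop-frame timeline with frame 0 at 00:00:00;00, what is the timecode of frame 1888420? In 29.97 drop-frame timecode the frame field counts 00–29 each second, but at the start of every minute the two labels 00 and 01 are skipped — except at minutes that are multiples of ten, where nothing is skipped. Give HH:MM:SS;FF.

17:30:10;10

Ten DF minutes hold 17982 frames, so frame 1888420 lies in block 105 (frames 1888110–1906091) with 310 frames into that block.
The block's first minute is 1800 frames and the rest 1798 each; 310 frames reaches minute 0, so 105 × 18 + 0 × 2 = 1890 labels have been skipped so far.
Adding those back, label number 1888420 + 1890 = 1890310 at 30 labels/s is 63010 s + 10 f = 17 h 30 min 10 s frame 10, i.e. 17:30:10;10.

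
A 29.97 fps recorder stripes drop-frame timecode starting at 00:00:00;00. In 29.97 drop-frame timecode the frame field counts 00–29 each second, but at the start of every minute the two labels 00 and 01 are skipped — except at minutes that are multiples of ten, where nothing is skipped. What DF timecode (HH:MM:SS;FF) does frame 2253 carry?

Ten DF minutes hold 17982 frames, so frame 2253 lies in block 0 (frames 0–17981) with 2253 frames into that block.
The block's first minute is 1800 frames and the rest 1798 each; 2253 frames reaches minute 1, so 0 × 18 + 1 × 2 = 2 labels have been skipped so far.
Adding those back, label number 2253 + 2 = 2255 at 30 labels/s is 75 s + 5 f = 0 h 1 min 15 s frame 5, i.e. 00:01:15;05.

00:01:15;05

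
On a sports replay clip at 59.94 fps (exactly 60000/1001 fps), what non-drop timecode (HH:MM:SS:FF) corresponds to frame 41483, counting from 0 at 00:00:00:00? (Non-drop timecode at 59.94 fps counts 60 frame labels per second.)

00:11:31:23

41483 ÷ 60 = 691 full seconds, remainder 23 frames.
691 s = 0 h 11 min 31 s.
Timecode: 00:11:31:23.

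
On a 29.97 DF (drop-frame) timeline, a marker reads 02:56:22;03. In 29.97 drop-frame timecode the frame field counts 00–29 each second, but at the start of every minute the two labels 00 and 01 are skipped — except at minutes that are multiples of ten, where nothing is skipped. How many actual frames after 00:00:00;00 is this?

As if non-drop at 30 labels/s: (2 × 3600 + 56 × 60 + 22) × 30 + 3 = 317463.
Minute boundaries passed: 176; those not divisible by 10: 176 − 17 = 159; dropped labels = 2 × 159 = 318.
Actual frame index = 317463 − 318 = 317145.

317145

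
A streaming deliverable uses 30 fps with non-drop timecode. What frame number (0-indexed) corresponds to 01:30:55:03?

Total seconds to the label: (1 × 3600 + 30 × 60 + 55) = 5455.
Frame index = 5455 × 30 + 3 = 163653.

163653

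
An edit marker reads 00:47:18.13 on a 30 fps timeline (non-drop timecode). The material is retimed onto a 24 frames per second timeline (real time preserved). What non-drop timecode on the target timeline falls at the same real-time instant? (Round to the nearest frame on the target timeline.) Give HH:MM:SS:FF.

Source frame index: (0×3600 + 47×60 + 18) × 30 + 13 = 85153.
Real time: 85153 / (30) = 85153/30 s.
Target frame: (85153/30) × (24) = 340612/5 ≈ 68122.400 → 68122.
At 24 labels/s: frame 68122 → 00:47:18:10.

00:47:18:10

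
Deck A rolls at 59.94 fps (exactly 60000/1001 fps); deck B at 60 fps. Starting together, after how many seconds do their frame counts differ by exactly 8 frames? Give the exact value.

2002/15 seconds

The gap grows by |60 − 60000/1001| = 60/1001 frames per second.
Time for a 8-frame gap: 8 ÷ (60/1001) = 2002/15 s.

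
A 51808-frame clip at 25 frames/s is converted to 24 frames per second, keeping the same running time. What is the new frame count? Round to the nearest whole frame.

49736 frames

Frames at target rate = 51808 × (24) / (25) = 1243392/25 ≈ 49735.680.
Nearest whole frame: 49736.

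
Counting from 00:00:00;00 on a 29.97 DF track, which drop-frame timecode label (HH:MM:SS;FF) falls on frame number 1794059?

16:37:41;25

Ten DF minutes hold 17982 frames, so frame 1794059 lies in block 99 (frames 1780218–1798199) with 13841 frames into that block.
The block's first minute is 1800 frames and the rest 1798 each; 13841 frames reaches minute 7, so 99 × 18 + 7 × 2 = 1796 labels have been skipped so far.
Adding those back, label number 1794059 + 1796 = 1795855 at 30 labels/s is 59861 s + 25 f = 16 h 37 min 41 s frame 25, i.e. 16:37:41;25.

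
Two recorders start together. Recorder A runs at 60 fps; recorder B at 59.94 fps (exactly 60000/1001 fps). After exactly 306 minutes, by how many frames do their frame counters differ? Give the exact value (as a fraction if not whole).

1101600/1001 frames

306 min = 18360 s.
A emits 60 × 18360 = 1101600 frames; B emits 60000/1001 × 18360 = 1101600000/1001.
Difference = 1101600/1001 frames (≈ 1100.4995); B is behind A.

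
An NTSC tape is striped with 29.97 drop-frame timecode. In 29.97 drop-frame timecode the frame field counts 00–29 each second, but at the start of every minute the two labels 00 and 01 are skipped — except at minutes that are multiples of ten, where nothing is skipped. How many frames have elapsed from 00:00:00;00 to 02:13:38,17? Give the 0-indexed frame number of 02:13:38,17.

240317

Complete 10-minute blocks: 13, each 17982 frames → 233766.
Remaining 3 whole minutes in the current block: 1800 + 2 × 1798 = 5396 frames.
Within the current minute: 38 × 30 + 17 − 2 = 1155 (labels ;00/;01 skipped at this minute). Total = 233766 + 5396 + 1155 = 240317.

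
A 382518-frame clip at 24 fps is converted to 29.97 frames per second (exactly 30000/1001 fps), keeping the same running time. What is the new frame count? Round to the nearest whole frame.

477670 frames

Frames at target rate = 382518 × (30000/1001) / (24) = 478147500/1001 ≈ 477669.830.
Nearest whole frame: 477670.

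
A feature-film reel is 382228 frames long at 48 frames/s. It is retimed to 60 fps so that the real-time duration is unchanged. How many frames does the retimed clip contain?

477785 frames

Target frames = source frames × (target rate / source rate) = 382228 × (60)/(48) = 382228 × 5/4 = 477785.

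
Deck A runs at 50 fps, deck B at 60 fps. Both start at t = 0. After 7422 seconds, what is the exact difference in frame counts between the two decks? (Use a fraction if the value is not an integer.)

74220 frames

A emits 50 × 7422 = 371100 frames; B emits 60 × 7422 = 445320.
Difference = 74220 frames; B is ahead of A.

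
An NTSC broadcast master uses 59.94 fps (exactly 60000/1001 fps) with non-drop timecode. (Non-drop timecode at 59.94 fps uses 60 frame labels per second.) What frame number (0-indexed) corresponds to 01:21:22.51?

frame 292971

Total seconds to the label: (1 × 3600 + 21 × 60 + 22) = 4882.
Frame index = 4882 × 60 + 51 = 292971.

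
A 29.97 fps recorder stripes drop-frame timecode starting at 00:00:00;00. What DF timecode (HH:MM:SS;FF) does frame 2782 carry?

00:01:32;24

Each 10-minute DF block holds 10 × 60 × 30 − 9 × 2 = 17982 frames. 2782 ÷ 17982 → 0 full blocks, remainder 2782.
Within the partial block the first minute is 1800 frames and each further minute 1798, so 1 further minute boundary passed. Total skipped labels = 18 × 0 + 2 × 1 = 2.
Non-drop label index = 2782 + 2 = 2784; at 30 labels/s that is 00:01:32:24, i.e. DF 00:01:32;24.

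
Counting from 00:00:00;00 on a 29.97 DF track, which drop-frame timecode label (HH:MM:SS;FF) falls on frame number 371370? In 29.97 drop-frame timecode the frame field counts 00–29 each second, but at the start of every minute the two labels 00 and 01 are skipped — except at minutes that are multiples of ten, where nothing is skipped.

03:26:31;12

Each 10-minute DF block holds 10 × 60 × 30 − 9 × 2 = 17982 frames. 371370 ÷ 17982 → 20 full blocks, remainder 11730.
Within the partial block the first minute is 1800 frames and each further minute 1798, so 6 further minute boundaries passed. Total skipped labels = 18 × 20 + 2 × 6 = 372.
Non-drop label index = 371370 + 372 = 371742; at 30 labels/s that is 03:26:31:12, i.e. DF 03:26:31;12.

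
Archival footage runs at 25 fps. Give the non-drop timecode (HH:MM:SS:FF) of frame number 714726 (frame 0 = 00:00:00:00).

714726 ÷ 25 = 28589 full seconds, remainder 1 frame.
28589 s = 7 h 56 min 29 s.
Timecode: 07:56:29:01.

07:56:29:01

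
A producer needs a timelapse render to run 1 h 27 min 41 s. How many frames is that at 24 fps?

1 h 27 min 41 s = 5261 s.
Frames = 5261 × 24 = 126264.

126264 frames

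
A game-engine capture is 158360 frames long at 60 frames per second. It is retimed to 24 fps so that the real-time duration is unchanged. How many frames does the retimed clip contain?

63344 frames

Frames at target rate = 158360 × (24) / (60) = 63344.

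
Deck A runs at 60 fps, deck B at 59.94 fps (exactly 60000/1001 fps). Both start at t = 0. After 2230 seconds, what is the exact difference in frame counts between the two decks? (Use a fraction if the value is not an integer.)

133800/1001 frames

A emits 60 × 2230 = 133800 frames; B emits 60000/1001 × 2230 = 133800000/1001.
Difference = 133800/1001 frames (≈ 133.6663); B is behind A.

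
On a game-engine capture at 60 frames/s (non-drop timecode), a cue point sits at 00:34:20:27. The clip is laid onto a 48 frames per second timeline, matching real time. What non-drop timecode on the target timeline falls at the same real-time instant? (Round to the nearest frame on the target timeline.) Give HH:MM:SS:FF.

00:34:20:22

Source frame index: (0×3600 + 34×60 + 20) × 60 + 27 = 123627.
Real time: 123627 / (60) = 41209/20 s.
Target frame: (41209/20) × (48) = 494508/5 ≈ 98901.600 → 98902.
At 48 labels/s: frame 98902 → 00:34:20:22.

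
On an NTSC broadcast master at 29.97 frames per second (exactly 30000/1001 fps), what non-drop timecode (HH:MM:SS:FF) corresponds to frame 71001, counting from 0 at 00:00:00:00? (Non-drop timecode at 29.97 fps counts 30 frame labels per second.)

00:39:26:21

71001 ÷ 30 = 2366 full seconds, remainder 21 frames.
2366 s = 0 h 39 min 26 s.
Timecode: 00:39:26:21.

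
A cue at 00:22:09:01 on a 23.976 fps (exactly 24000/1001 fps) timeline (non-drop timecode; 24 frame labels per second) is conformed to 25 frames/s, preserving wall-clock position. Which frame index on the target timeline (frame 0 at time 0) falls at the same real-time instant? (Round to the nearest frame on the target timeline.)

frame 33259

Source frame index: (0×3600 + 22×60 + 9) × 24 + 1 = 31897.
Real time: 31897 / (24000/1001) = 31928897/24000 s.
Target frame: (31928897/24000) × (25) = 31928897/960 ≈ 33259.268 → 33259.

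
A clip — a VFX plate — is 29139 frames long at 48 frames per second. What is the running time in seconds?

607.0625 seconds

Running time = 29139 / (48) = 607.0625 s.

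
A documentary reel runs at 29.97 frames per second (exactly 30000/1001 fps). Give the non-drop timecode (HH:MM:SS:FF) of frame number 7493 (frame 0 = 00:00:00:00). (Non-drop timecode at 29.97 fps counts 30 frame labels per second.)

00:04:09:23

7493 ÷ 30 = 249 full seconds, remainder 23 frames.
249 s = 0 h 4 min 9 s.
Timecode: 00:04:09:23.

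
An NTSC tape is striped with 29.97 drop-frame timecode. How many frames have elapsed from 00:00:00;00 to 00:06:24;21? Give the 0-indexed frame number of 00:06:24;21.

11529

As if non-drop at 30 labels/s: (0 × 3600 + 6 × 60 + 24) × 30 + 21 = 11541.
Minute boundaries passed: 6; those not divisible by 10: 6 − 0 = 6; dropped labels = 2 × 6 = 12.
Actual frame index = 11541 − 12 = 11529.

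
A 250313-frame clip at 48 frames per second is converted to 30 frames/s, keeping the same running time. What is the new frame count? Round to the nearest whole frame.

Frames at target rate = 250313 × (30) / (48) = 1251565/8 ≈ 156445.625.
Nearest whole frame: 156446.

156446 frames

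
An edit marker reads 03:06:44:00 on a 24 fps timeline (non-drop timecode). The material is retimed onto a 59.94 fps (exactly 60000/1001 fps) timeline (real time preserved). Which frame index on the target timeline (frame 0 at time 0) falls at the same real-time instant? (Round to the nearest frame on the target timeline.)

frame 671568

Source frame index: (3×3600 + 6×60 + 44) × 24 + 0 = 268896.
Real time: 268896 / (24) = 11204 s.
Target frame: (11204) × (60000/1001) = 672240000/1001 ≈ 671568.432 → 671568.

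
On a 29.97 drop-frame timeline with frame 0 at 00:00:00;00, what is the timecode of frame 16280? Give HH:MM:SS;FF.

Ten DF minutes hold 17982 frames, so frame 16280 lies in block 0 (frames 0–17981) with 16280 frames into that block.
The block's first minute is 1800 frames and the rest 1798 each; 16280 frames reaches minute 9, so 0 × 18 + 9 × 2 = 18 labels have been skipped so far.
Adding those back, label number 16280 + 18 = 16298 at 30 labels/s is 543 s + 8 f = 0 h 9 min 3 s frame 8, i.e. 00:09:03;08.

00:09:03;08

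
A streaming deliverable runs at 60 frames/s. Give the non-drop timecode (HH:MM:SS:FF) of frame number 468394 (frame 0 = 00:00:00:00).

02:10:06:34

468394 ÷ 60 = 7806 full seconds, remainder 34 frames.
7806 s = 2 h 10 min 6 s.
Timecode: 02:10:06:34.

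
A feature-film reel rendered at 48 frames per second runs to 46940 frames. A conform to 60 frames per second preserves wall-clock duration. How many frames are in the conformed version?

Target frames = source frames × (target rate / source rate) = 46940 × (60)/(48) = 46940 × 5/4 = 58675.

58675 frames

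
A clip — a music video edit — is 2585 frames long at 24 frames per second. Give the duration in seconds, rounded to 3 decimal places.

Running time = 2585 × 1/24 = 2585/24 s ≈ 107.708 s.

107.708 seconds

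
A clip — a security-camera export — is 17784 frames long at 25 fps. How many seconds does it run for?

711.36 seconds

Running time = 17784 / (25) = 711.36 s.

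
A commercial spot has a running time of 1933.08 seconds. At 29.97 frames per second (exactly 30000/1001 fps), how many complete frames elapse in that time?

57934 frames

Frames = 1933.08 × 30000/1001 = 57992400/1001 ≈ 57934.4655.
Complete frames: 57934.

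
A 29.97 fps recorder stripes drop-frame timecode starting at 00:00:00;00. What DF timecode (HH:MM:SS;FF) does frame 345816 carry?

Each 10-minute DF block holds 10 × 60 × 30 − 9 × 2 = 17982 frames. 345816 ÷ 17982 → 19 full blocks, remainder 4158.
Within the partial block the first minute is 1800 frames and each further minute 1798, so 2 further minute boundaries passed. Total skipped labels = 18 × 19 + 2 × 2 = 346.
Non-drop label index = 345816 + 346 = 346162; at 30 labels/s that is 03:12:18:22, i.e. DF 03:12:18;22.

03:12:18;22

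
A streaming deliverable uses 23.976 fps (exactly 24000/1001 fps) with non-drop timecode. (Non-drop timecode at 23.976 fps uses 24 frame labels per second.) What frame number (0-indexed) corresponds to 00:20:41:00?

Total seconds to the label: (0 × 3600 + 20 × 60 + 41) = 1241.
Frame index = 1241 × 24 + 0 = 29784.

29784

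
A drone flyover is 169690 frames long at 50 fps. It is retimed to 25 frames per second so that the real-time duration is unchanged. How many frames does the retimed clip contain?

84845 frames

Target frames = source frames × (target rate / source rate) = 169690 × (25)/(50) = 169690 × 1/2 = 84845.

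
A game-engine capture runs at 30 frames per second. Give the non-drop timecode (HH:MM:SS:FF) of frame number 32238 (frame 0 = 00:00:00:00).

32238 ÷ 30 = 1074 full seconds, remainder 18 frames.
1074 s = 0 h 17 min 54 s.
Timecode: 00:17:54:18.

00:17:54:18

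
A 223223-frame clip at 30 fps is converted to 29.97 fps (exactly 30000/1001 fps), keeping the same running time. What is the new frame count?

223000 frames

Target frames = source frames × (target rate / source rate) = 223223 × (30000/1001)/(30) = 223223 × 1000/1001 = 223000.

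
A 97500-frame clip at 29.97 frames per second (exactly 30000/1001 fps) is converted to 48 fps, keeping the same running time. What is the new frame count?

156156 frames

Target frames = source frames × (target rate / source rate) = 97500 × (48)/(30000/1001) = 97500 × 1001/625 = 156156.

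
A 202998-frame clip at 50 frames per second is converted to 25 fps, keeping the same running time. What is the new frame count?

Target frames = source frames × (target rate / source rate) = 202998 × (25)/(50) = 202998 × 1/2 = 101499.

101499 frames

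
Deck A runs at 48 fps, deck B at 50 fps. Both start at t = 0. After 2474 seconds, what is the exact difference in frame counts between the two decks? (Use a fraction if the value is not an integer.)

4948 frames

A emits 48 × 2474 = 118752 frames; B emits 50 × 2474 = 123700.
Difference = 4948 frames; B is ahead of A.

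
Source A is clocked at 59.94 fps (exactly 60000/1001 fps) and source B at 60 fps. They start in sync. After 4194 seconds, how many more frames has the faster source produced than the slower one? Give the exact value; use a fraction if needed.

251640/1001 frames

A emits 60000/1001 × 4194 = 251640000/1001 frames; B emits 60 × 4194 = 251640.
Difference = 251640/1001 frames (≈ 251.3886); B is ahead of A.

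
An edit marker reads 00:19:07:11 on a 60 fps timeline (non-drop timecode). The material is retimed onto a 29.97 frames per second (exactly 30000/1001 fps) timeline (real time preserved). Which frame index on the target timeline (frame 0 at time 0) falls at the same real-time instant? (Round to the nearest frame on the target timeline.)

frame 34381

Source frame index: (0×3600 + 19×60 + 7) × 60 + 11 = 68831.
Real time: 68831 / (60) = 68831/60 s.
Target frame: (68831/60) × (30000/1001) = 4916500/143 ≈ 34381.119 → 34381.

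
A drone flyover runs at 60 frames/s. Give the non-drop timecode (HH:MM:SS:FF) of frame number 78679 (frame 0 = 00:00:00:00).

00:21:51:19

78679 ÷ 60 = 1311 full seconds, remainder 19 frames.
1311 s = 0 h 21 min 51 s.
Timecode: 00:21:51:19.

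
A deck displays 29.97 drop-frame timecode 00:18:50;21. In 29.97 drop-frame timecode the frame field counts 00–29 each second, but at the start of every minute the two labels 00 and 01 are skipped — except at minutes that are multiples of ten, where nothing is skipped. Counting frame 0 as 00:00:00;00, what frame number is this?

33887

As if non-drop at 30 labels/s: (0 × 3600 + 18 × 60 + 50) × 30 + 21 = 33921.
Minute boundaries passed: 18; those not divisible by 10: 18 − 1 = 17; dropped labels = 2 × 17 = 34.
Actual frame index = 33921 − 34 = 33887.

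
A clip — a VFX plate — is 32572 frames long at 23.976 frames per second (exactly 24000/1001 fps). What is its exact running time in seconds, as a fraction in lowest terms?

Running time = 32572 ÷ (24000/1001) = 32572 × 1001/24000 = 8151143/6000 s.

8151143/6000 seconds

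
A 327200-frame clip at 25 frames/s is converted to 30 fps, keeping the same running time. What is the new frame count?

392640 frames

Target frames = source frames × (target rate / source rate) = 327200 × (30)/(25) = 327200 × 6/5 = 392640.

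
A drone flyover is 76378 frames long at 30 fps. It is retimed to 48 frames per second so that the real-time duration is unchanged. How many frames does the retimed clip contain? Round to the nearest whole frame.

122205 frames

Frames at target rate = 76378 × (48) / (30) = 611024/5 ≈ 122204.800.
Nearest whole frame: 122205.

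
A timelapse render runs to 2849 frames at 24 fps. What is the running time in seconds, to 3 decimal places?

118.708 seconds

Running time = 2849 × 1/24 = 2849/24 s ≈ 118.708 s.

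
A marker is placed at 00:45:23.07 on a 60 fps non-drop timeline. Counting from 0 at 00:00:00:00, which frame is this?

Total seconds to the label: (0 × 3600 + 45 × 60 + 23) = 2723.
Frame index = 2723 × 60 + 7 = 163387.

163387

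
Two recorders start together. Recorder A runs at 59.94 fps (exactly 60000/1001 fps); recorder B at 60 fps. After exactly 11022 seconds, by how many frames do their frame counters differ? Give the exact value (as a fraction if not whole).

60120/91 frames

A emits 60000/1001 × 11022 = 60120000/91 frames; B emits 60 × 11022 = 661320.
Difference = 60120/91 frames (≈ 660.6593); B is ahead of A.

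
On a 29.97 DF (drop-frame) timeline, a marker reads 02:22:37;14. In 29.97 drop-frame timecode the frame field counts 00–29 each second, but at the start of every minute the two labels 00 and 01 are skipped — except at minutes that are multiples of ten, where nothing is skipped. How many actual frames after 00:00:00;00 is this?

As if non-drop at 30 labels/s: (2 × 3600 + 22 × 60 + 37) × 30 + 14 = 256724.
Minute boundaries passed: 142; those not divisible by 10: 142 − 14 = 128; dropped labels = 2 × 128 = 256.
Actual frame index = 256724 − 256 = 256468.

256468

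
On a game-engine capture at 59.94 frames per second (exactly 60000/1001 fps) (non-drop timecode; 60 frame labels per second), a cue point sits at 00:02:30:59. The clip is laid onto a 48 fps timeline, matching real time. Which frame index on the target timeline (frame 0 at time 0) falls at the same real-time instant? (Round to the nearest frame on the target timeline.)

frame 7254

Source frame index: (0×3600 + 2×60 + 30) × 60 + 59 = 9059.
Real time: 9059 / (60000/1001) = 9068059/60000 s.
Target frame: (9068059/60000) × (48) = 9068059/1250 ≈ 7254.447 → 7254.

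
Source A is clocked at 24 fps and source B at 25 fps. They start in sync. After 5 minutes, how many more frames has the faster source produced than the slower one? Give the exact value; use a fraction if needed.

300 frames

5 min = 300 s.
A emits 24 × 300 = 7200 frames; B emits 25 × 300 = 7500.
Difference = 300 frames; B is ahead of A.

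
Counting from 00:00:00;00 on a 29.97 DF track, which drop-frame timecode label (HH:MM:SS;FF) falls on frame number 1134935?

10:31:09;01

Each 10-minute DF block holds 10 × 60 × 30 − 9 × 2 = 17982 frames. 1134935 ÷ 17982 → 63 full blocks, remainder 2069.
Within the partial block the first minute is 1800 frames and each further minute 1798, so 1 further minute boundary passed. Total skipped labels = 18 × 63 + 2 × 1 = 1136.
Non-drop label index = 1134935 + 1136 = 1136071; at 30 labels/s that is 10:31:09:01, i.e. DF 10:31:09;01.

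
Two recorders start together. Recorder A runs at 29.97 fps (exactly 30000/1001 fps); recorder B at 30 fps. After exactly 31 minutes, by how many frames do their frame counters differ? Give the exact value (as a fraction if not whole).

55800/1001 frames

31 min = 1860 s.
A emits 30000/1001 × 1860 = 55800000/1001 frames; B emits 30 × 1860 = 55800.
Difference = 55800/1001 frames (≈ 55.7443); B is ahead of A.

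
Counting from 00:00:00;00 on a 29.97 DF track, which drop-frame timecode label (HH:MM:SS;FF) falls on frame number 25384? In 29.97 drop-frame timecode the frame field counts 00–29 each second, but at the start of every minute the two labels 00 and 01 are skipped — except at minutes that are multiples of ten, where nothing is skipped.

Each 10-minute DF block holds 10 × 60 × 30 − 9 × 2 = 17982 frames. 25384 ÷ 17982 → 1 full block, remainder 7402.
Within the partial block the first minute is 1800 frames and each further minute 1798, so 4 further minute boundaries passed. Total skipped labels = 18 × 1 + 2 × 4 = 26.
Non-drop label index = 25384 + 26 = 25410; at 30 labels/s that is 00:14:07:00, i.e. DF 00:14:07;00.

00:14:07;00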